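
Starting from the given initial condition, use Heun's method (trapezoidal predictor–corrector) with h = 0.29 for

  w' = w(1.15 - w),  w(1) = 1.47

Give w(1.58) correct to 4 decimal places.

1.2992

Heun: k1 = f(t_n, w_n); k2 = f(t_n + h, w_n + h·k1); w_{n+1} = w_n + (h/2)·(k1 + k2).
t=1.000000, w=1.470000:
  k1 = f(1.000000, 1.470000) = -0.470400
  k2 = f(1.290000, 1.333584) = -0.244825
  w ← 1.470000 + (0.29/2)·(-0.470400 + (-0.244825)) = 1.366292
t=1.290000, w=1.366292:
  k1 = f(1.290000, 1.366292) = -0.295519
  k2 = f(1.580000, 1.280592) = -0.167235
  w ← 1.366292 + (0.29/2)·(-0.295519 + (-0.167235)) = 1.299193
w(1.58) ≈ 1.2992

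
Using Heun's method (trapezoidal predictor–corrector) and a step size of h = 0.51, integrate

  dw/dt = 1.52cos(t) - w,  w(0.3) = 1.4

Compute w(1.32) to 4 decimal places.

1.0436

Heun: k1 = f(t_n, w_n); k2 = f(t_n + h, w_n + h·k1); w_{n+1} = w_n + (h/2)·(k1 + k2).
t=0.300000, w=1.400000:
  k1 = f(0.300000, 1.400000) = 0.052111
  k2 = f(0.810000, 1.426577) = -0.378539
  w ← 1.400000 + (0.51/2)·(0.052111 + (-0.378539)) = 1.316761
t=0.810000, w=1.316761:
  k1 = f(0.810000, 1.316761) = -0.268723
  k2 = f(1.320000, 1.179712) = -0.802485
  w ← 1.316761 + (0.51/2)·(-0.268723 + (-0.802485)) = 1.043603
w(1.32) ≈ 1.0436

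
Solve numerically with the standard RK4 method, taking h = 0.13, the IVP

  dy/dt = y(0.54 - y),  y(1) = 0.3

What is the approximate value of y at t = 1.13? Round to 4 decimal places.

RK4: k1 = f(t_n, y_n); k2 = f(t_n + h/2, y_n + (h/2)·k1); k3 = f(t_n + h/2, y_n + (h/2)·k2); k4 = f(t_n + h, y_n + h·k3); y_{n+1} = y_n + (h/6)·(k1 + 2k2 + 2k3 + k4).
t=1.000000, y=0.300000:
  k1 = f(1.000000, 0.300000) = 0.072000
  k2 = f(1.065000, 0.304680) = 0.071697
  k3 = f(1.065000, 0.304660) = 0.071699
  k4 = f(1.130000, 0.309321) = 0.071354
  y ← 0.300000 + (0.13/6)·(k1 + 2k2 + 2k3 + k4) = 0.309320
y(1.13) ≈ 0.3093

0.3093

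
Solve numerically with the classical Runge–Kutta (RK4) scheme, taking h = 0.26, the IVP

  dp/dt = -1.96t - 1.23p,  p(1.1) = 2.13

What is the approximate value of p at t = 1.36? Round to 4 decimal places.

1.0076

RK4: k1 = f(t_n, p_n); k2 = f(t_n + h/2, p_n + (h/2)·k1); k3 = f(t_n + h/2, p_n + (h/2)·k2); k4 = f(t_n + h, p_n + h·k3); p_{n+1} = p_n + (h/6)·(k1 + 2k2 + 2k3 + k4).
t=1.100000, p=2.130000:
  k1 = f(1.100000, 2.130000) = -4.775900
  k2 = f(1.230000, 1.509133) = -4.267034
  k3 = f(1.230000, 1.575286) = -4.348401
  k4 = f(1.360000, 0.999416) = -3.894881
  p ← 2.130000 + (0.26/6)·(k1 + 2k2 + 2k3 + k4) = 1.007595
p(1.36) ≈ 1.0076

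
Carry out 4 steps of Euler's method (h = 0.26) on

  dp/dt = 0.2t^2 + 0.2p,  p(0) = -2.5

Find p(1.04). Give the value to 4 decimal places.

Euler: p_{n+1} = p_n + h·f(t_n, p_n).
t=0.000000, p=-2.500000: f=-0.500000 → p ← -2.500000 + 0.26·(-0.500000) = -2.630000
t=0.260000, p=-2.630000: f=-0.512480 → p ← -2.630000 + 0.26·(-0.512480) = -2.763245
t=0.520000, p=-2.763245: f=-0.498569 → p ← -2.763245 + 0.26·(-0.498569) = -2.892873
t=0.780000, p=-2.892873: f=-0.456895 → p ← -2.892873 + 0.26·(-0.456895) = -3.011665
p(1.04) ≈ -3.0117

-3.0117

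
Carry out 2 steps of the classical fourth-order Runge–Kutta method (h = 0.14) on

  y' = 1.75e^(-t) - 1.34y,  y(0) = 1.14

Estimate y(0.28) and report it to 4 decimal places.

1.1366

RK4: k1 = f(t_n, y_n); k2 = f(t_n + h/2, y_n + (h/2)·k1); k3 = f(t_n + h/2, y_n + (h/2)·k2); k4 = f(t_n + h, y_n + h·k3); y_{n+1} = y_n + (h/6)·(k1 + 2k2 + 2k3 + k4).
t=0.000000, y=1.140000:
  k1 = f(0.000000, 1.140000) = 0.222400
  k2 = f(0.070000, 1.155568) = 0.083228
  k3 = f(0.070000, 1.145826) = 0.096282
  k4 = f(0.140000, 1.153480) = -0.024286
  y ← 1.140000 + (0.14/6)·(k1 + 2k2 + 2k3 + k4) = 1.153000
t=0.140000, y=1.153000:
  k1 = f(0.140000, 1.153000) = -0.023643
  k2 = f(0.210000, 1.151345) = -0.124280
  k3 = f(0.210000, 1.144300) = -0.114840
  k4 = f(0.280000, 1.136922) = -0.200854
  y ← 1.153000 + (0.14/6)·(k1 + 2k2 + 2k3 + k4) = 1.136603
y(0.28) ≈ 1.1366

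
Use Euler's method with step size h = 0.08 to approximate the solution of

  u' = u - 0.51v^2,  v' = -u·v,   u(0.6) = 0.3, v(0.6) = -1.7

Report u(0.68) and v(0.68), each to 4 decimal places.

Euler on (u,v): u_{n+1} = u_n + h·u', v_{n+1} = v_n + h·v'.
0.600000: (0.300000, -1.700000); f=(-1.173900, 0.510000) → (0.206088, -1.659200)
(u(0.68), v(0.68)) ≈ (0.2061, -1.6592)

0.2061, -1.6592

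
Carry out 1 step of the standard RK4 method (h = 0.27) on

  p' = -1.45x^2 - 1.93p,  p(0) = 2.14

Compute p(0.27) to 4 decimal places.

1.2631

RK4: k1 = f(x_n, p_n); k2 = f(x_n + h/2, p_n + (h/2)·k1); k3 = f(x_n + h/2, p_n + (h/2)·k2); k4 = f(x_n + h, p_n + h·k3); p_{n+1} = p_n + (h/6)·(k1 + 2k2 + 2k3 + k4).
x=0.000000, p=2.140000:
  k1 = f(0.000000, 2.140000) = -4.130200
  k2 = f(0.135000, 1.582423) = -3.080503
  k3 = f(0.135000, 1.724132) = -3.354001
  k4 = f(0.270000, 1.234420) = -2.488135
  p ← 2.140000 + (0.27/6)·(k1 + 2k2 + 2k3 + k4) = 1.263070
p(0.27) ≈ 1.2631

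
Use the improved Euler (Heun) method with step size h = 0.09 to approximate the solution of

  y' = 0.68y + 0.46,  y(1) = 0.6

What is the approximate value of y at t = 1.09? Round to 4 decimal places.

Heun: k1 = f(t_n, y_n); k2 = f(t_n + h, y_n + h·k1); y_{n+1} = y_n + (h/2)·(k1 + k2).
t=1.000000, y=0.600000:
  k1 = f(1.000000, 0.600000) = 0.868000
  k2 = f(1.090000, 0.678120) = 0.921122
  y ← 0.600000 + (0.09/2)·(0.868000 + 0.921122) = 0.680510
y(1.09) ≈ 0.6805

0.6805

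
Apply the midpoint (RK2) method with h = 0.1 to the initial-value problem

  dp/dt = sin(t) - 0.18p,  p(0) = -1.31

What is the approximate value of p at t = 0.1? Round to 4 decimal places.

Midpoint: k1 = f(t_n, p_n); k2 = f(t_n + h/2, p_n + (h/2)·k1); p_{n+1} = p_n + h·k2.
t=0.000000, p=-1.310000:
  k1 = f(0.000000, -1.310000) = 0.235800
  k2 = f(0.050000, -1.298210) = 0.283657
  p ← -1.310000 + 0.1·0.283657 = -1.281634
p(0.1) ≈ -1.2816

-1.2816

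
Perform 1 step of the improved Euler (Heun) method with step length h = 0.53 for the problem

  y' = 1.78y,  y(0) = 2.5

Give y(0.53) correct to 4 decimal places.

Heun: k1 = f(t_n, y_n); k2 = f(t_n + h, y_n + h·k1); y_{n+1} = y_n + (h/2)·(k1 + k2).
t=0.000000, y=2.500000:
  k1 = f(0.000000, 2.500000) = 4.450000
  k2 = f(0.530000, 4.858500) = 8.648130
  y ← 2.500000 + (0.53/2)·(4.450000 + 8.648130) = 5.971004
y(0.53) ≈ 5.9710

5.9710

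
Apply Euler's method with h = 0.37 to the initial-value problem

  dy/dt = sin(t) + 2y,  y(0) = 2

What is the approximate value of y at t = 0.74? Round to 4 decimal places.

6.1890

Euler: y_{n+1} = y_n + h·f(t_n, y_n).
t=0.000000, y=2.000000: f=4.000000 → y ← 2.000000 + 0.37·4.000000 = 3.480000
t=0.370000, y=3.480000: f=7.321615 → y ← 3.480000 + 0.37·7.321615 = 6.188998
y(0.74) ≈ 6.1890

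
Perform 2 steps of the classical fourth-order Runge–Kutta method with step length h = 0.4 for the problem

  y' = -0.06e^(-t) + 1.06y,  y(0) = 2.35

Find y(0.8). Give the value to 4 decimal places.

RK4: k1 = f(t_n, y_n); k2 = f(t_n + h/2, y_n + (h/2)·k1); k3 = f(t_n + h/2, y_n + (h/2)·k2); k4 = f(t_n + h, y_n + h·k3); y_{n+1} = y_n + (h/6)·(k1 + 2k2 + 2k3 + k4).
t=0.000000, y=2.350000:
  k1 = f(0.000000, 2.350000) = 2.431000
  k2 = f(0.200000, 2.836200) = 2.957248
  k3 = f(0.200000, 2.941450) = 3.068813
  k4 = f(0.400000, 3.577525) = 3.751957
  y ← 2.350000 + (0.4/6)·(k1 + 2k2 + 2k3 + k4) = 3.565672
t=0.400000, y=3.565672:
  k1 = f(0.400000, 3.565672) = 3.739393
  k2 = f(0.600000, 4.313551) = 4.539435
  k3 = f(0.600000, 4.473559) = 4.709044
  k4 = f(0.800000, 5.449289) = 5.749287
  y ← 3.565672 + (0.4/6)·(k1 + 2k2 + 2k3 + k4) = 5.431381
y(0.8) ≈ 5.4314

5.4314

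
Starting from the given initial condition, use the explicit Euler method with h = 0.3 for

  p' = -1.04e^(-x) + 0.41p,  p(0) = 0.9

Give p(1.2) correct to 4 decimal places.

Euler: p_{n+1} = p_n + h·f(x_n, p_n).
x=0.000000, p=0.900000: f=-0.671000 → p ← 0.900000 + 0.3·(-0.671000) = 0.698700
x=0.300000, p=0.698700: f=-0.483984 → p ← 0.698700 + 0.3·(-0.483984) = 0.553505
x=0.600000, p=0.553505: f=-0.343827 → p ← 0.553505 + 0.3·(-0.343827) = 0.450357
x=0.900000, p=0.450357: f=-0.238186 → p ← 0.450357 + 0.3·(-0.238186) = 0.378901
p(1.2) ≈ 0.3789

0.3789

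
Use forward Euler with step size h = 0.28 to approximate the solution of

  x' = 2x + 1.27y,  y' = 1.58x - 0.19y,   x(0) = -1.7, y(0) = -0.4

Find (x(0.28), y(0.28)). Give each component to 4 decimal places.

Euler on (x,y): x_{n+1} = x_n + h·x', y_{n+1} = y_n + h·y'.
0.000000: (-1.700000, -0.400000); f=(-3.908000, -2.610000) → (-2.794240, -1.130800)
(x(0.28), y(0.28)) ≈ (-2.7942, -1.1308)

-2.7942, -1.1308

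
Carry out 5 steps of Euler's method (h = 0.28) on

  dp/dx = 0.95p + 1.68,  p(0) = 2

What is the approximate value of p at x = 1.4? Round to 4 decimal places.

10.4870

Euler: p_{n+1} = p_n + h·f(x_n, p_n).
x=0.000000, p=2.000000: f=3.580000 → p ← 2.000000 + 0.28·3.580000 = 3.002400
x=0.280000, p=3.002400: f=4.532280 → p ← 3.002400 + 0.28·4.532280 = 4.271438
x=0.560000, p=4.271438: f=5.737866 → p ← 4.271438 + 0.28·5.737866 = 5.878041
x=0.840000, p=5.878041: f=7.264139 → p ← 5.878041 + 0.28·7.264139 = 7.912000
x=1.120000, p=7.912000: f=9.196400 → p ← 7.912000 + 0.28·9.196400 = 10.486992
p(1.4) ≈ 10.4870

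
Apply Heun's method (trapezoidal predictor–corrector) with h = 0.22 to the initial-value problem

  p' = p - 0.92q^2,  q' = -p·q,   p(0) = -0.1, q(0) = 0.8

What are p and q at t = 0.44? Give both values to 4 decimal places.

Heun on (p,q): k1 = f(t_n, state_n); k2 = f(t_n + h, state_n + h·k1); state_{n+1} = state_n + (h/2)·(k1 + k2).
0.000000: (-0.100000, 0.800000)
  k1 = (-0.688800, 0.080000)
  predictor → (-0.251536, 0.817600)
  k2 = (-0.866528, 0.205656)
  → (-0.271086, 0.831422)
0.220000: (-0.271086, 0.831422)
  k1 = (-0.907048, 0.225387)
  predictor → (-0.470637, 0.881007)
  k2 = (-1.184717, 0.414634)
  → (-0.501180, 0.901824)
(p(0.44), q(0.44)) ≈ (-0.5012, 0.9018)

-0.5012, 0.9018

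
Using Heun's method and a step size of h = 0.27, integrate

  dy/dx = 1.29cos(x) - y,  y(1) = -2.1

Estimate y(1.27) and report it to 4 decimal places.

Heun: k1 = f(x_n, y_n); k2 = f(x_n + h, y_n + h·k1); y_{n+1} = y_n + (h/2)·(k1 + k2).
x=1.000000, y=-2.100000:
  k1 = f(1.000000, -2.100000) = 2.796990
  k2 = f(1.270000, -1.344813) = 1.727015
  y ← -2.100000 + (0.27/2)·(2.796990 + 1.727015) = -1.489259
y(1.27) ≈ -1.4893

-1.4893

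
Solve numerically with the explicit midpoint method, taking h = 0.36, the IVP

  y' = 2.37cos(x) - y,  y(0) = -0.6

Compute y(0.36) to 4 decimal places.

0.2630

Midpoint: k1 = f(x_n, y_n); k2 = f(x_n + h/2, y_n + (h/2)·k1); y_{n+1} = y_n + h·k2.
x=0.000000, y=-0.600000:
  k1 = f(0.000000, -0.600000) = 2.970000
  k2 = f(0.180000, -0.065400) = 2.397110
  y ← -0.600000 + 0.36·2.397110 = 0.262959
y(0.36) ≈ 0.2630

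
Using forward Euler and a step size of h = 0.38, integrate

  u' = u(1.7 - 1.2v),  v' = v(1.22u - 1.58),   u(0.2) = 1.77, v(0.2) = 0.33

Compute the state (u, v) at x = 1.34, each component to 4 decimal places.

5.2155, 1.4373

Euler on (u,v): u_{n+1} = u_n + h·u', v_{n+1} = v_n + h·v'.
0.200000: (1.770000, 0.330000); f=(2.308080, 0.191202) → (2.647070, 0.402657)
0.580000: (2.647070, 0.402657); f=(3.220987, 0.664152) → (3.871045, 0.655035)
0.960000: (3.871045, 0.655035); f=(3.537974, 2.058561) → (5.215476, 1.437288)
(u(1.34), v(1.34)) ≈ (5.2155, 1.4373)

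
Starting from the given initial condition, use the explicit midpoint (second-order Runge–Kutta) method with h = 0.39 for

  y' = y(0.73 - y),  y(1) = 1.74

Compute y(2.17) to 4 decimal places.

1.0187

Midpoint: k1 = f(t_n, y_n); k2 = f(t_n + h/2, y_n + (h/2)·k1); y_{n+1} = y_n + h·k2.
t=1.000000, y=1.740000:
  k1 = f(1.000000, 1.740000) = -1.757400
  k2 = f(1.195000, 1.397307) = -0.932433
  y ← 1.740000 + 0.39·(-0.932433) = 1.376351
t=1.390000, y=1.376351:
  k1 = f(1.390000, 1.376351) = -0.889606
  k2 = f(1.585000, 1.202878) = -0.568815
  y ← 1.376351 + 0.39·(-0.568815) = 1.154514
t=1.780000, y=1.154514:
  k1 = f(1.780000, 1.154514) = -0.490107
  k2 = f(1.975000, 1.058943) = -0.348332
  y ← 1.154514 + 0.39·(-0.348332) = 1.018664
y(2.17) ≈ 1.0187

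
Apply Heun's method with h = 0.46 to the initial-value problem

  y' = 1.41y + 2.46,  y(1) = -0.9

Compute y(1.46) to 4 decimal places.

Heun: k1 = f(s_n, y_n); k2 = f(s_n + h, y_n + h·k1); y_{n+1} = y_n + (h/2)·(k1 + k2).
s=1.000000, y=-0.900000:
  k1 = f(1.000000, -0.900000) = 1.191000
  k2 = f(1.460000, -0.352140) = 1.963483
  y ← -0.900000 + (0.46/2)·(1.191000 + 1.963483) = -0.174469
y(1.46) ≈ -0.1745

-0.1745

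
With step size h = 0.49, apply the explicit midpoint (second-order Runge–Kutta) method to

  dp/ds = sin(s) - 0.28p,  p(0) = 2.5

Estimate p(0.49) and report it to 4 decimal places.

Midpoint: k1 = f(s_n, p_n); k2 = f(s_n + h/2, p_n + (h/2)·k1); p_{n+1} = p_n + h·k2.
s=0.000000, p=2.500000:
  k1 = f(0.000000, 2.500000) = -0.700000
  k2 = f(0.245000, 2.328500) = -0.409424
  p ← 2.500000 + 0.49·(-0.409424) = 2.299382
p(0.49) ≈ 2.2994

2.2994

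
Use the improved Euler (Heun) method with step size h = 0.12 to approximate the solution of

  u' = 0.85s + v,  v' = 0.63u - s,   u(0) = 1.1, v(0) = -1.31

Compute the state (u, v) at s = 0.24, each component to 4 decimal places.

Heun on (u,v): k1 = f(s_n, state_n); k2 = f(s_n + h, state_n + h·k1); state_{n+1} = state_n + (h/2)·(k1 + k2).
0.000000: (1.100000, -1.310000)
  k1 = (-1.310000, 0.693000)
  predictor → (0.942800, -1.226840)
  k2 = (-1.124840, 0.473964)
  → (0.953910, -1.239982)
0.120000: (0.953910, -1.239982)
  k1 = (-1.137982, 0.480963)
  predictor → (0.817352, -1.182267)
  k2 = (-0.978267, 0.274932)
  → (0.826935, -1.194628)
(u(0.24), v(0.24)) ≈ (0.8269, -1.1946)

0.8269, -1.1946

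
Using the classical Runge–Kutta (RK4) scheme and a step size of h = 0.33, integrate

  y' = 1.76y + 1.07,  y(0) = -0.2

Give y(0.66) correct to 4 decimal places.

RK4: k1 = f(t_n, y_n); k2 = f(t_n + h/2, y_n + (h/2)·k1); k3 = f(t_n + h/2, y_n + (h/2)·k2); k4 = f(t_n + h, y_n + h·k3); y_{n+1} = y_n + (h/6)·(k1 + 2k2 + 2k3 + k4).
t=0.000000, y=-0.200000:
  k1 = f(0.000000, -0.200000) = 0.718000
  k2 = f(0.165000, -0.081530) = 0.926507
  k3 = f(0.165000, -0.047126) = 0.987058
  k4 = f(0.330000, 0.125729) = 1.291283
  y ← -0.200000 + (0.33/6)·(k1 + 2k2 + 2k3 + k4) = 0.121003
t=0.330000, y=0.121003:
  k1 = f(0.330000, 0.121003) = 1.282965
  k2 = f(0.495000, 0.332692) = 1.655538
  k3 = f(0.495000, 0.394166) = 1.763733
  k4 = f(0.660000, 0.703035) = 2.307341
  y ← 0.121003 + (0.33/6)·(k1 + 2k2 + 2k3 + k4) = 0.694589
y(0.66) ≈ 0.6946

0.6946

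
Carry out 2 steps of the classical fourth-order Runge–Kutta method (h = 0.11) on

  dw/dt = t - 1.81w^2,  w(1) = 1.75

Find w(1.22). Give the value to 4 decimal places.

1.1888

RK4: k1 = f(t_n, w_n); k2 = f(t_n + h/2, w_n + (h/2)·k1); k3 = f(t_n + h/2, w_n + (h/2)·k2); k4 = f(t_n + h, w_n + h·k3); w_{n+1} = w_n + (h/6)·(k1 + 2k2 + 2k3 + k4).
t=1.000000, w=1.750000:
  k1 = f(1.000000, 1.750000) = -4.543125
  k2 = f(1.055000, 1.500128) = -3.018196
  k3 = f(1.055000, 1.583999) = -3.486387
  k4 = f(1.110000, 1.366497) = -2.269841
  w ← 1.750000 + (0.11/6)·(k1 + 2k2 + 2k3 + k4) = 1.386594
t=1.110000, w=1.386594:
  k1 = f(1.110000, 1.386594) = -2.369985
  k2 = f(1.165000, 1.256245) = -1.691455
  k3 = f(1.165000, 1.293564) = -1.863688
  k4 = f(1.220000, 1.181589) = -1.307034
  w ← 1.386594 + (0.11/6)·(k1 + 2k2 + 2k3 + k4) = 1.188827
w(1.22) ≈ 1.1888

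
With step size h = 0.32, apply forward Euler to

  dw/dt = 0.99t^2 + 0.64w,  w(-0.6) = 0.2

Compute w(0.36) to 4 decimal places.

Euler: w_{n+1} = w_n + h·f(t_n, w_n).
t=-0.600000, w=0.200000: f=0.484400 → w ← 0.200000 + 0.32·0.484400 = 0.355008
t=-0.280000, w=0.355008: f=0.304821 → w ← 0.355008 + 0.32·0.304821 = 0.452551
t=0.040000, w=0.452551: f=0.291216 → w ← 0.452551 + 0.32·0.291216 = 0.545740
w(0.36) ≈ 0.5457

0.5457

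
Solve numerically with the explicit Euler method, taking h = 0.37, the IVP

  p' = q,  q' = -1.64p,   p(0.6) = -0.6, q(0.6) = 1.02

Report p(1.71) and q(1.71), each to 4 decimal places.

Euler on (p,q): p_{n+1} = p_n + h·p', q_{n+1} = q_n + h·q'.
0.600000: (-0.600000, 1.020000); f=(1.020000, 0.984000) → (-0.222600, 1.384080)
0.970000: (-0.222600, 1.384080); f=(1.384080, 0.365064) → (0.289510, 1.519154)
1.340000: (0.289510, 1.519154); f=(1.519154, -0.474796) → (0.851596, 1.343479)
(p(1.71), q(1.71)) ≈ (0.8516, 1.3435)

0.8516, 1.3435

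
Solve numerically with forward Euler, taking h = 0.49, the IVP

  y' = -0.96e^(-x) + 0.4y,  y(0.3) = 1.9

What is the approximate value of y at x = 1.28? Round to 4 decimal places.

2.0875

Euler: y_{n+1} = y_n + h·f(x_n, y_n).
x=0.300000, y=1.900000: f=0.048815 → y ← 1.900000 + 0.49·0.048815 = 1.923919
x=0.790000, y=1.923919: f=0.333877 → y ← 1.923919 + 0.49·0.333877 = 2.087519
y(1.28) ≈ 2.0875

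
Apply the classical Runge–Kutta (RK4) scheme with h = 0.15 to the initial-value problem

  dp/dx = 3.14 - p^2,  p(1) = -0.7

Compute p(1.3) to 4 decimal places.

0.2008

RK4: k1 = f(x_n, p_n); k2 = f(x_n + h/2, p_n + (h/2)·k1); k3 = f(x_n + h/2, p_n + (h/2)·k2); k4 = f(x_n + h, p_n + h·k3); p_{n+1} = p_n + (h/6)·(k1 + 2k2 + 2k3 + k4).
x=1.000000, p=-0.700000:
  k1 = f(1.000000, -0.700000) = 2.650000
  k2 = f(1.075000, -0.501250) = 2.888748
  k3 = f(1.075000, -0.483344) = 2.906379
  k4 = f(1.150000, -0.264043) = 3.070281
  p ← -0.700000 + (0.15/6)·(k1 + 2k2 + 2k3 + k4) = -0.267237
x=1.150000, p=-0.267237:
  k1 = f(1.150000, -0.267237) = 3.068585
  k2 = f(1.225000, -0.037093) = 3.138624
  k3 = f(1.225000, -0.031840) = 3.138986
  k4 = f(1.300000, 0.203611) = 3.098542
  p ← -0.267237 + (0.15/6)·(k1 + 2k2 + 2k3 + k4) = 0.200822
p(1.3) ≈ 0.2008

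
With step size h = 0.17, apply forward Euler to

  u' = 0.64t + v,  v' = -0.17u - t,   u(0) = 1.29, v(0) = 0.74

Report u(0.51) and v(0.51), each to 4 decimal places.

1.6983, 0.5302

Euler on (u,v): u_{n+1} = u_n + h·u', v_{n+1} = v_n + h·v'.
0.000000: (1.290000, 0.740000); f=(0.740000, -0.219300) → (1.415800, 0.702719)
0.170000: (1.415800, 0.702719); f=(0.811519, -0.410686) → (1.553758, 0.632902)
0.340000: (1.553758, 0.632902); f=(0.850502, -0.604139) → (1.698344, 0.530199)
(u(0.51), v(0.51)) ≈ (1.6983, 0.5302)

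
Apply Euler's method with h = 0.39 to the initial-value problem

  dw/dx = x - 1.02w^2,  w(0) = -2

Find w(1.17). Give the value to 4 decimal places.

-37.4776

Euler: w_{n+1} = w_n + h·f(x_n, w_n).
x=0.000000, w=-2.000000: f=-4.080000 → w ← -2.000000 + 0.39·(-4.080000) = -3.591200
x=0.390000, w=-3.591200: f=-12.764652 → w ← -3.591200 + 0.39·(-12.764652) = -8.569414
x=0.780000, w=-8.569414: f=-74.123557 → w ← -8.569414 + 0.39·(-74.123557) = -37.477601
w(1.17) ≈ -37.4776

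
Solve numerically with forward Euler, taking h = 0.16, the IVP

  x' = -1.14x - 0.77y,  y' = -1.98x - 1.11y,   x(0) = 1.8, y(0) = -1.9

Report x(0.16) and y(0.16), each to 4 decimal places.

Euler on (x,y): x_{n+1} = x_n + h·x', y_{n+1} = y_n + h·y'.
0.000000: (1.800000, -1.900000); f=(-0.589000, -1.455000) → (1.705760, -2.132800)
(x(0.16), y(0.16)) ≈ (1.7058, -2.1328)

1.7058, -2.1328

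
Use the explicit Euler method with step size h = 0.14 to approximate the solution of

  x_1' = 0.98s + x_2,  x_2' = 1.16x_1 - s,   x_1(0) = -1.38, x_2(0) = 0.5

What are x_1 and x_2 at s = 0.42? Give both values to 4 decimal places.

Euler on (x_1,x_2): x_1_{n+1} = x_1_n + h·x_1', x_2_{n+1} = x_2_n + h·x_2'.
0.000000: (-1.380000, 0.500000); f=(0.500000, -1.600800) → (-1.310000, 0.275888)
0.140000: (-1.310000, 0.275888); f=(0.413088, -1.659600) → (-1.252168, 0.043544)
0.280000: (-1.252168, 0.043544); f=(0.317944, -1.732515) → (-1.207656, -0.199008)
(x_1(0.42), x_2(0.42)) ≈ (-1.2077, -0.1990)

-1.2077, -0.1990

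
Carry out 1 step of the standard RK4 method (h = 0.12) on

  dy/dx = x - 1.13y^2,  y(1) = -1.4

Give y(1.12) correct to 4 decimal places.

-1.5704

RK4: k1 = f(x_n, y_n); k2 = f(x_n + h/2, y_n + (h/2)·k1); k3 = f(x_n + h/2, y_n + (h/2)·k2); k4 = f(x_n + h, y_n + h·k3); y_{n+1} = y_n + (h/6)·(k1 + 2k2 + 2k3 + k4).
x=1.000000, y=-1.400000:
  k1 = f(1.000000, -1.400000) = -1.214800
  k2 = f(1.060000, -1.472888) = -1.391421
  k3 = f(1.060000, -1.483485) = -1.426823
  k4 = f(1.120000, -1.571219) = -1.669663
  y ← -1.400000 + (0.12/6)·(k1 + 2k2 + 2k3 + k4) = -1.570419
y(1.12) ≈ -1.5704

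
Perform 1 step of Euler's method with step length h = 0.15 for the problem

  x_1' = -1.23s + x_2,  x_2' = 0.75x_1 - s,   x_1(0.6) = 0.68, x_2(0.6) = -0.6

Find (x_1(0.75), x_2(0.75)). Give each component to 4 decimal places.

0.4793, -0.6135

Euler on (x_1,x_2): x_1_{n+1} = x_1_n + h·x_1', x_2_{n+1} = x_2_n + h·x_2'.
0.600000: (0.680000, -0.600000); f=(-1.338000, -0.090000) → (0.479300, -0.613500)
(x_1(0.75), x_2(0.75)) ≈ (0.4793, -0.6135)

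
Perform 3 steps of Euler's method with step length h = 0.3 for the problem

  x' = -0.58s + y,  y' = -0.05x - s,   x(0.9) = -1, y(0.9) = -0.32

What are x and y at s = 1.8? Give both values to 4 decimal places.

-2.1698, -1.3417

Euler on (x,y): x_{n+1} = x_n + h·x', y_{n+1} = y_n + h·y'.
0.900000: (-1.000000, -0.320000); f=(-0.842000, -0.850000) → (-1.252600, -0.575000)
1.200000: (-1.252600, -0.575000); f=(-1.271000, -1.137370) → (-1.633900, -0.916211)
1.500000: (-1.633900, -0.916211); f=(-1.786211, -1.418305) → (-2.169763, -1.341702)
(x(1.8), y(1.8)) ≈ (-2.1698, -1.3417)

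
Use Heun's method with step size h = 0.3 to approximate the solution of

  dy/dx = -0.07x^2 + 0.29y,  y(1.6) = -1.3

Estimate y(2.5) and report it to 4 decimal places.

-1.9883

Heun: k1 = f(x_n, y_n); k2 = f(x_n + h, y_n + h·k1); y_{n+1} = y_n + (h/2)·(k1 + k2).
x=1.600000, y=-1.300000:
  k1 = f(1.600000, -1.300000) = -0.556200
  k2 = f(1.900000, -1.466860) = -0.678089
  y ← -1.300000 + (0.3/2)·(-0.556200 + (-0.678089)) = -1.485143
x=1.900000, y=-1.485143:
  k1 = f(1.900000, -1.485143) = -0.683392
  k2 = f(2.200000, -1.690161) = -0.828947
  y ← -1.485143 + (0.3/2)·(-0.683392 + (-0.828947)) = -1.711994
x=2.200000, y=-1.711994:
  k1 = f(2.200000, -1.711994) = -0.835278
  k2 = f(2.500000, -1.962578) = -1.006648
  y ← -1.711994 + (0.3/2)·(-0.835278 + (-1.006648)) = -1.988283
y(2.5) ≈ -1.9883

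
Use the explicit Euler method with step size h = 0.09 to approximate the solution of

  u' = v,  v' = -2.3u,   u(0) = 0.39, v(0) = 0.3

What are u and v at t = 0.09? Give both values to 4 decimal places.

Euler on (u,v): u_{n+1} = u_n + h·u', v_{n+1} = v_n + h·v'.
0.000000: (0.390000, 0.300000); f=(0.300000, -0.897000) → (0.417000, 0.219270)
(u(0.09), v(0.09)) ≈ (0.4170, 0.2193)

0.4170, 0.2193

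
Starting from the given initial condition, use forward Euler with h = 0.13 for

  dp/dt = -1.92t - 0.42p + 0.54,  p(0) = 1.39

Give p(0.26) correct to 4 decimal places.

1.3465

Euler: p_{n+1} = p_n + h·f(t_n, p_n).
t=0.000000, p=1.390000: f=-0.043800 → p ← 1.390000 + 0.13·(-0.043800) = 1.384306
t=0.130000, p=1.384306: f=-0.291009 → p ← 1.384306 + 0.13·(-0.291009) = 1.346475
p(0.26) ≈ 1.3465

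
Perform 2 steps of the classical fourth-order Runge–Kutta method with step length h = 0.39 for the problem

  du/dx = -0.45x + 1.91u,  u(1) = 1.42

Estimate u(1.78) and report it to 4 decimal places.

RK4: k1 = f(x_n, u_n); k2 = f(x_n + h/2, u_n + (h/2)·k1); k3 = f(x_n + h/2, u_n + (h/2)·k2); k4 = f(x_n + h, u_n + h·k3); u_{n+1} = u_n + (h/6)·(k1 + 2k2 + 2k3 + k4).
x=1.000000, u=1.420000:
  k1 = f(1.000000, 1.420000) = 2.262200
  k2 = f(1.195000, 1.861129) = 3.017006
  k3 = f(1.195000, 2.008316) = 3.298134
  k4 = f(1.390000, 2.706272) = 4.543480
  u ← 1.420000 + (0.39/6)·(k1 + 2k2 + 2k3 + k4) = 2.683337
x=1.390000, u=2.683337:
  k1 = f(1.390000, 2.683337) = 4.499675
  k2 = f(1.585000, 3.560774) = 6.087828
  k3 = f(1.585000, 3.870464) = 6.679336
  k4 = f(1.780000, 5.288279) = 9.299612
  u ← 2.683337 + (0.39/6)·(k1 + 2k2 + 2k3 + k4) = 5.240022
u(1.78) ≈ 5.2400

5.2400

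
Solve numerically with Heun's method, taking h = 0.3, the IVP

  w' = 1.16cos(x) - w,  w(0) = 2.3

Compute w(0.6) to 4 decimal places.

Heun: k1 = f(x_n, w_n); k2 = f(x_n + h, w_n + h·k1); w_{n+1} = w_n + (h/2)·(k1 + k2).
x=0.000000, w=2.300000:
  k1 = f(0.000000, 2.300000) = -1.140000
  k2 = f(0.300000, 1.958000) = -0.849810
  w ← 2.300000 + (0.3/2)·(-1.140000 + (-0.849810)) = 2.001529
x=0.300000, w=2.001529:
  k1 = f(0.300000, 2.001529) = -0.893338
  k2 = f(0.600000, 1.733527) = -0.776138
  w ← 2.001529 + (0.3/2)·(-0.893338 + (-0.776138)) = 1.751107
w(0.6) ≈ 1.7511

1.7511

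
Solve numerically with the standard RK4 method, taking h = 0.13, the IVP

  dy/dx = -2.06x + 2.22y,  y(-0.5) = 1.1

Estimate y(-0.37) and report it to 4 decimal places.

1.6040

RK4: k1 = f(x_n, y_n); k2 = f(x_n + h/2, y_n + (h/2)·k1); k3 = f(x_n + h/2, y_n + (h/2)·k2); k4 = f(x_n + h, y_n + h·k3); y_{n+1} = y_n + (h/6)·(k1 + 2k2 + 2k3 + k4).
x=-0.500000, y=1.100000:
  k1 = f(-0.500000, 1.100000) = 3.472000
  k2 = f(-0.435000, 1.325680) = 3.839110
  k3 = f(-0.435000, 1.349542) = 3.892084
  k4 = f(-0.370000, 1.605971) = 4.327455
  y ← 1.100000 + (0.13/6)·(k1 + 2k2 + 2k3 + k4) = 1.604007
y(-0.37) ≈ 1.6040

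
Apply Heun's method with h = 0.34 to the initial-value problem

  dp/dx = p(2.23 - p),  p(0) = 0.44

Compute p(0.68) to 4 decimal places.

Heun: k1 = f(x_n, p_n); k2 = f(x_n + h, p_n + h·k1); p_{n+1} = p_n + (h/2)·(k1 + k2).
x=0.000000, p=0.440000:
  k1 = f(0.000000, 0.440000) = 0.787600
  k2 = f(0.340000, 0.707784) = 1.077400
  p ← 0.440000 + (0.34/2)·(0.787600 + 1.077400) = 0.757050
x=0.340000, p=0.757050:
  k1 = f(0.340000, 0.757050) = 1.115097
  k2 = f(0.680000, 1.136183) = 1.242776
  p ← 0.757050 + (0.34/2)·(1.115097 + 1.242776) = 1.157888
p(0.68) ≈ 1.1579

1.1579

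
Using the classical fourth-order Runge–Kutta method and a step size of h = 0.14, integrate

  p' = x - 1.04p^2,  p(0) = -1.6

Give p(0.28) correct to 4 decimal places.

-2.9282

RK4: k1 = f(x_n, p_n); k2 = f(x_n + h/2, p_n + (h/2)·k1); k3 = f(x_n + h/2, p_n + (h/2)·k2); k4 = f(x_n + h, p_n + h·k3); p_{n+1} = p_n + (h/6)·(k1 + 2k2 + 2k3 + k4).
x=0.000000, p=-1.600000:
  k1 = f(0.000000, -1.600000) = -2.662400
  k2 = f(0.070000, -1.786368) = -3.248755
  k3 = f(0.070000, -1.827413) = -3.403015
  k4 = f(0.140000, -2.076422) = -4.343990
  p ← -1.600000 + (0.14/6)·(k1 + 2k2 + 2k3 + k4) = -2.073898
x=0.140000, p=-2.073898:
  k1 = f(0.140000, -2.073898) = -4.333097
  k2 = f(0.210000, -2.377215) = -5.667198
  k3 = f(0.210000, -2.470602) = -6.138030
  k4 = f(0.280000, -2.933223) = -8.667947
  p ← -2.073898 + (0.14/6)·(k1 + 2k2 + 2k3 + k4) = -2.928167
p(0.28) ≈ -2.9282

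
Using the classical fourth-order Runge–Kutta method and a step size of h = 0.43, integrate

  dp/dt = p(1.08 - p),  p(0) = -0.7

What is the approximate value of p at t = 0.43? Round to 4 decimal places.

RK4: k1 = f(t_n, p_n); k2 = f(t_n + h/2, p_n + (h/2)·k1); k3 = f(t_n + h/2, p_n + (h/2)·k2); k4 = f(t_n + h, p_n + h·k3); p_{n+1} = p_n + (h/6)·(k1 + 2k2 + 2k3 + k4).
t=0.000000, p=-0.700000:
  k1 = f(0.000000, -0.700000) = -1.246000
  k2 = f(0.215000, -0.967890) = -1.982132
  k3 = f(0.215000, -1.126158) = -2.484484
  k4 = f(0.430000, -1.768328) = -5.036779
  p ← -0.700000 + (0.43/6)·(k1 + 2k2 + 2k3 + k4) = -1.790481
p(0.43) ≈ -1.7905

-1.7905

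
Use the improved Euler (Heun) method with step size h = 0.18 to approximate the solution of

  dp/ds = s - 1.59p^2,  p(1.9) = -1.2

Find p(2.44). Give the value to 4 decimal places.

-1.5846

Heun: k1 = f(s_n, p_n); k2 = f(s_n + h, p_n + h·k1); p_{n+1} = p_n + (h/2)·(k1 + k2).
s=1.900000, p=-1.200000:
  k1 = f(1.900000, -1.200000) = -0.389600
  k2 = f(2.080000, -1.270128) = -0.485028
  p ← -1.200000 + (0.18/2)·(-0.389600 + (-0.485028)) = -1.278717
s=2.080000, p=-1.278717:
  k1 = f(2.080000, -1.278717) = -0.519834
  k2 = f(2.260000, -1.372287) = -0.734242
  p ← -1.278717 + (0.18/2)·(-0.519834 + (-0.734242)) = -1.391583
s=2.260000, p=-1.391583:
  k1 = f(2.260000, -1.391583) = -0.819042
  k2 = f(2.440000, -1.539011) = -1.326001
  p ← -1.391583 + (0.18/2)·(-0.819042 + (-1.326001)) = -1.584637
p(2.44) ≈ -1.5846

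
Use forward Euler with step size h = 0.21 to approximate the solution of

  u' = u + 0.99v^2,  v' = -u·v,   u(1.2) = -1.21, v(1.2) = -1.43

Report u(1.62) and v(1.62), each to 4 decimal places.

Euler on (u,v): u_{n+1} = u_n + h·u', v_{n+1} = v_n + h·v'.
1.200000: (-1.210000, -1.430000); f=(0.814451, -1.730300) → (-1.038965, -1.793363)
1.410000: (-1.038965, -1.793363); f=(2.145024, -1.863242) → (-0.588510, -2.184644)
(u(1.62), v(1.62)) ≈ (-0.5885, -2.1846)

-0.5885, -2.1846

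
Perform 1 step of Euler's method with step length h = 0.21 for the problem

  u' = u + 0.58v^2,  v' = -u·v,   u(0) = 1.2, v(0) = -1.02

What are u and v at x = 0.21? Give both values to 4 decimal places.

1.5787, -0.7630

Euler on (u,v): u_{n+1} = u_n + h·u', v_{n+1} = v_n + h·v'.
0.000000: (1.200000, -1.020000); f=(1.803432, 1.224000) → (1.578721, -0.762960)
(u(0.21), v(0.21)) ≈ (1.5787, -0.7630)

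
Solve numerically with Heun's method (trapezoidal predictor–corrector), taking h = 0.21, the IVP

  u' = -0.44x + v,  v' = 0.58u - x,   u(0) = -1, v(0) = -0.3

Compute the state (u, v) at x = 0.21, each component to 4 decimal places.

Heun on (u,v): k1 = f(x_n, state_n); k2 = f(x_n + h, state_n + h·k1); state_{n+1} = state_n + (h/2)·(k1 + k2).
0.000000: (-1.000000, -0.300000)
  k1 = (-0.300000, -0.580000)
  predictor → (-1.063000, -0.421800)
  k2 = (-0.514200, -0.826540)
  → (-1.085491, -0.447687)
(u(0.21), v(0.21)) ≈ (-1.0855, -0.4477)

-1.0855, -0.4477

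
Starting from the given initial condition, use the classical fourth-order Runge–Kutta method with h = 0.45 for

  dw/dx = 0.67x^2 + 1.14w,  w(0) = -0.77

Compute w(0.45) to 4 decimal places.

RK4: k1 = f(x_n, w_n); k2 = f(x_n + h/2, w_n + (h/2)·k1); k3 = f(x_n + h/2, w_n + (h/2)·k2); k4 = f(x_n + h, w_n + h·k3); w_{n+1} = w_n + (h/6)·(k1 + 2k2 + 2k3 + k4).
x=0.000000, w=-0.770000:
  k1 = f(0.000000, -0.770000) = -0.877800
  k2 = f(0.225000, -0.967505) = -1.069037
  k3 = f(0.225000, -1.010533) = -1.118089
  k4 = f(0.450000, -1.273140) = -1.315705
  w ← -0.770000 + (0.45/6)·(k1 + 2k2 + 2k3 + k4) = -1.262582
w(0.45) ≈ -1.2626

-1.2626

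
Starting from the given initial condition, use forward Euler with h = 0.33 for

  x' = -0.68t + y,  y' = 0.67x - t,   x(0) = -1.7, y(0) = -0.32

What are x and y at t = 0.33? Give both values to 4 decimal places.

Euler on (x,y): x_{n+1} = x_n + h·x', y_{n+1} = y_n + h·y'.
0.000000: (-1.700000, -0.320000); f=(-0.320000, -1.139000) → (-1.805600, -0.695870)
(x(0.33), y(0.33)) ≈ (-1.8056, -0.6959)

-1.8056, -0.6959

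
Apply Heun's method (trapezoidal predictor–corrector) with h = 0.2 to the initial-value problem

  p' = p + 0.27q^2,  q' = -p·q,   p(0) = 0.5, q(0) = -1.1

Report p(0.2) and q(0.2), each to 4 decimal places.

0.6757, -0.9791

Heun on (p,q): k1 = f(x_n, state_n); k2 = f(x_n + h, state_n + h·k1); state_{n+1} = state_n + (h/2)·(k1 + k2).
0.000000: (0.500000, -1.100000)
  k1 = (0.826700, 0.550000)
  predictor → (0.665340, -0.990000)
  k2 = (0.929967, 0.658687)
  → (0.675667, -0.979131)
(p(0.2), q(0.2)) ≈ (0.6757, -0.9791)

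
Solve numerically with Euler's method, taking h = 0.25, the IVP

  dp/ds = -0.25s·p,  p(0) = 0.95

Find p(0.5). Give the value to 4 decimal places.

Euler: p_{n+1} = p_n + h·f(s_n, p_n).
s=0.000000, p=0.950000: f=0.000000 → p ← 0.950000 + 0.25·0.000000 = 0.950000
s=0.250000, p=0.950000: f=-0.059375 → p ← 0.950000 + 0.25·(-0.059375) = 0.935156
p(0.5) ≈ 0.9352

0.9352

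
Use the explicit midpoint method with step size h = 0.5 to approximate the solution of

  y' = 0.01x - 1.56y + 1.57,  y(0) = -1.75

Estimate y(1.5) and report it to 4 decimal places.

0.6155

Midpoint: k1 = f(x_n, y_n); k2 = f(x_n + h/2, y_n + (h/2)·k1); y_{n+1} = y_n + h·k2.
x=0.000000, y=-1.750000:
  k1 = f(0.000000, -1.750000) = 4.300000
  k2 = f(0.250000, -0.675000) = 2.625500
  y ← -1.750000 + 0.5·2.625500 = -0.437250
x=0.500000, y=-0.437250:
  k1 = f(0.500000, -0.437250) = 2.257110
  k2 = f(0.750000, 0.127028) = 1.379337
  y ← -0.437250 + 0.5·1.379337 = 0.252419
x=1.000000, y=0.252419:
  k1 = f(1.000000, 0.252419) = 1.186227
  k2 = f(1.250000, 0.548975) = 0.726099
  y ← 0.252419 + 0.5·0.726099 = 0.615468
y(1.5) ≈ 0.6155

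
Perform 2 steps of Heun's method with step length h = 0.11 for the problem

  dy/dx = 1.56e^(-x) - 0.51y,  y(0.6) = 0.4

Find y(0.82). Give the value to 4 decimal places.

Heun: k1 = f(x_n, y_n); k2 = f(x_n + h, y_n + h·k1); y_{n+1} = y_n + (h/2)·(k1 + k2).
x=0.600000, y=0.400000:
  k1 = f(0.600000, 0.400000) = 0.652146
  k2 = f(0.710000, 0.471736) = 0.526380
  y ← 0.400000 + (0.11/2)·(0.652146 + 0.526380) = 0.464819
x=0.710000, y=0.464819:
  k1 = f(0.710000, 0.464819) = 0.529907
  k2 = f(0.820000, 0.523109) = 0.420288
  y ← 0.464819 + (0.11/2)·(0.529907 + 0.420288) = 0.517080
y(0.82) ≈ 0.5171

0.5171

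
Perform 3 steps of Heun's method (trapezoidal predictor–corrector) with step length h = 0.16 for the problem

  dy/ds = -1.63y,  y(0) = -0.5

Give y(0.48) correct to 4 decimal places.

-0.2311

Heun: k1 = f(s_n, y_n); k2 = f(s_n + h, y_n + h·k1); y_{n+1} = y_n + (h/2)·(k1 + k2).
s=0.000000, y=-0.500000:
  k1 = f(0.000000, -0.500000) = 0.815000
  k2 = f(0.160000, -0.369600) = 0.602448
  y ← -0.500000 + (0.16/2)·(0.815000 + 0.602448) = -0.386604
s=0.160000, y=-0.386604:
  k1 = f(0.160000, -0.386604) = 0.630165
  k2 = f(0.320000, -0.285778) = 0.465818
  y ← -0.386604 + (0.16/2)·(0.630165 + 0.465818) = -0.298926
s=0.320000, y=-0.298926:
  k1 = f(0.320000, -0.298926) = 0.487249
  k2 = f(0.480000, -0.220966) = 0.360174
  y ← -0.298926 + (0.16/2)·(0.487249 + 0.360174) = -0.231132
y(0.48) ≈ -0.2311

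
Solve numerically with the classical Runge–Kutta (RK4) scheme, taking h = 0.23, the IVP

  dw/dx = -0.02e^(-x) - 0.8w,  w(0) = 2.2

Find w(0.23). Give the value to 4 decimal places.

1.8265

RK4: k1 = f(x_n, w_n); k2 = f(x_n + h/2, w_n + (h/2)·k1); k3 = f(x_n + h/2, w_n + (h/2)·k2); k4 = f(x_n + h, w_n + h·k3); w_{n+1} = w_n + (h/6)·(k1 + 2k2 + 2k3 + k4).
x=0.000000, w=2.200000:
  k1 = f(0.000000, 2.200000) = -1.780000
  k2 = f(0.115000, 1.995300) = -1.614067
  k3 = f(0.115000, 2.014382) = -1.629333
  k4 = f(0.230000, 1.825253) = -1.476093
  w ← 2.200000 + (0.23/6)·(k1 + 2k2 + 2k3 + k4) = 1.826522
w(0.23) ≈ 1.8265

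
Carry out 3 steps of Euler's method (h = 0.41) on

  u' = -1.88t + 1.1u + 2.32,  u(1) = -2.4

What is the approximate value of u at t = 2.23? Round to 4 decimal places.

-7.6005

Euler: u_{n+1} = u_n + h·f(t_n, u_n).
t=1.000000, u=-2.400000: f=-2.200000 → u ← -2.400000 + 0.41·(-2.200000) = -3.302000
t=1.410000, u=-3.302000: f=-3.963000 → u ← -3.302000 + 0.41·(-3.963000) = -4.926830
t=1.820000, u=-4.926830: f=-6.521113 → u ← -4.926830 + 0.41·(-6.521113) = -7.600486
u(2.23) ≈ -7.6005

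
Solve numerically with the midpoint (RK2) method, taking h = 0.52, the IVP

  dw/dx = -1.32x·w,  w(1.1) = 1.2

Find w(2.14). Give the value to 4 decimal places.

Midpoint: k1 = f(x_n, w_n); k2 = f(x_n + h/2, w_n + (h/2)·k1); w_{n+1} = w_n + h·k2.
x=1.100000, w=1.200000:
  k1 = f(1.100000, 1.200000) = -1.742400
  k2 = f(1.360000, 0.746976) = -1.340971
  w ← 1.200000 + 0.52·(-1.340971) = 0.502695
x=1.620000, w=0.502695:
  k1 = f(1.620000, 0.502695) = -1.074963
  k2 = f(1.880000, 0.223205) = -0.553905
  w ← 0.502695 + 0.52·(-0.553905) = 0.214665
w(2.14) ≈ 0.2147

0.2147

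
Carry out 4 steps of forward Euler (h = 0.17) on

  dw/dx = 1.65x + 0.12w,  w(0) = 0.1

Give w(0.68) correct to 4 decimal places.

0.3984

Euler: w_{n+1} = w_n + h·f(x_n, w_n).
x=0.000000, w=0.100000: f=0.012000 → w ← 0.100000 + 0.17·0.012000 = 0.102040
x=0.170000, w=0.102040: f=0.292745 → w ← 0.102040 + 0.17·0.292745 = 0.151807
x=0.340000, w=0.151807: f=0.579217 → w ← 0.151807 + 0.17·0.579217 = 0.250273
x=0.510000, w=0.250273: f=0.871533 → w ← 0.250273 + 0.17·0.871533 = 0.398434
w(0.68) ≈ 0.3984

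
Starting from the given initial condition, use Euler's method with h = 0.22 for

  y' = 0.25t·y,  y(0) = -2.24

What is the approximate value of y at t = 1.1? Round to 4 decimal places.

-2.5227

Euler: y_{n+1} = y_n + h·f(t_n, y_n).
t=0.000000, y=-2.240000: f=0.000000 → y ← -2.240000 + 0.22·0.000000 = -2.240000
t=0.220000, y=-2.240000: f=-0.123200 → y ← -2.240000 + 0.22·(-0.123200) = -2.267104
t=0.440000, y=-2.267104: f=-0.249381 → y ← -2.267104 + 0.22·(-0.249381) = -2.321968
t=0.660000, y=-2.321968: f=-0.383125 → y ← -2.321968 + 0.22·(-0.383125) = -2.406255
t=0.880000, y=-2.406255: f=-0.529376 → y ← -2.406255 + 0.22·(-0.529376) = -2.522718
y(1.1) ≈ -2.5227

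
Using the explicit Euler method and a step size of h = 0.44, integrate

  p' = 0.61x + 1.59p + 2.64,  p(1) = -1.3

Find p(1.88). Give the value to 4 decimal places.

0.2233

Euler: p_{n+1} = p_n + h·f(x_n, p_n).
x=1.000000, p=-1.300000: f=1.183000 → p ← -1.300000 + 0.44·1.183000 = -0.779480
x=1.440000, p=-0.779480: f=2.279027 → p ← -0.779480 + 0.44·2.279027 = 0.223292
p(1.88) ≈ 0.2233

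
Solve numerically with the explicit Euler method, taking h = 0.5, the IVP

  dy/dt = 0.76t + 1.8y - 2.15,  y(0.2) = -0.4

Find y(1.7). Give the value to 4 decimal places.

Euler: y_{n+1} = y_n + h·f(t_n, y_n).
t=0.200000, y=-0.400000: f=-2.718000 → y ← -0.400000 + 0.5·(-2.718000) = -1.759000
t=0.700000, y=-1.759000: f=-4.784200 → y ← -1.759000 + 0.5·(-4.784200) = -4.151100
t=1.200000, y=-4.151100: f=-8.709980 → y ← -4.151100 + 0.5·(-8.709980) = -8.506090
y(1.7) ≈ -8.5061

-8.5061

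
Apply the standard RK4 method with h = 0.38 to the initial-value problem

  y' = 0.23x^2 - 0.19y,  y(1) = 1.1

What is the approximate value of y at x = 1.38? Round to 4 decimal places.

1.1443

RK4: k1 = f(x_n, y_n); k2 = f(x_n + h/2, y_n + (h/2)·k1); k3 = f(x_n + h/2, y_n + (h/2)·k2); k4 = f(x_n + h, y_n + h·k3); y_{n+1} = y_n + (h/6)·(k1 + 2k2 + 2k3 + k4).
x=1.000000, y=1.100000:
  k1 = f(1.000000, 1.100000) = 0.021000
  k2 = f(1.190000, 1.103990) = 0.115945
  k3 = f(1.190000, 1.122030) = 0.112517
  k4 = f(1.380000, 1.142757) = 0.220888
  y ← 1.100000 + (0.38/6)·(k1 + 2k2 + 2k3 + k4) = 1.144258
y(1.38) ≈ 1.1443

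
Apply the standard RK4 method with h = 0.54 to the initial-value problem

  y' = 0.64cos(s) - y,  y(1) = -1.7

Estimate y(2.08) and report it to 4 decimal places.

-0.6051

RK4: k1 = f(s_n, y_n); k2 = f(s_n + h/2, y_n + (h/2)·k1); k3 = f(s_n + h/2, y_n + (h/2)·k2); k4 = f(s_n + h, y_n + h·k3); y_{n+1} = y_n + (h/6)·(k1 + 2k2 + 2k3 + k4).
s=1.000000, y=-1.700000:
  k1 = f(1.000000, -1.700000) = 2.045793
  k2 = f(1.270000, -1.147636) = 1.337256
  k3 = f(1.270000, -1.338941) = 1.528561
  k4 = f(1.540000, -0.874577) = 0.894284
  y ← -1.700000 + (0.54/6)·(k1 + 2k2 + 2k3 + k4) = -0.919546
s=1.540000, y=-0.919546:
  k1 = f(1.540000, -0.919546) = 0.939253
  k2 = f(1.810000, -0.665948) = 0.514313
  k3 = f(1.810000, -0.780682) = 0.629047
  k4 = f(2.080000, -0.579861) = 0.267872
  y ← -0.919546 + (0.54/6)·(k1 + 2k2 + 2k3 + k4) = -0.605100
y(2.08) ≈ -0.6051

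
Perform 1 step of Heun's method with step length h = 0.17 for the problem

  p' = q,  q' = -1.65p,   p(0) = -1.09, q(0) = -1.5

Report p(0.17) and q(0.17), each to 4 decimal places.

-1.3190, -1.1585

Heun on (p,q): k1 = f(s_n, state_n); k2 = f(s_n + h, state_n + h·k1); state_{n+1} = state_n + (h/2)·(k1 + k2).
0.000000: (-1.090000, -1.500000)
  k1 = (-1.500000, 1.798500)
  predictor → (-1.345000, -1.194255)
  k2 = (-1.194255, 2.219250)
  → (-1.319012, -1.158491)
(p(0.17), q(0.17)) ≈ (-1.3190, -1.1585)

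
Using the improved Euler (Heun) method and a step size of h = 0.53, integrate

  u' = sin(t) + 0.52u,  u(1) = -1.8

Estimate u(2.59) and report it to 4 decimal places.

Heun: k1 = f(t_n, u_n); k2 = f(t_n + h, u_n + h·k1); u_{n+1} = u_n + (h/2)·(k1 + k2).
t=1.000000, u=-1.800000:
  k1 = f(1.000000, -1.800000) = -0.094529
  k2 = f(1.530000, -1.850100) = 0.037116
  u ← -1.800000 + (0.53/2)·(-0.094529 + 0.037116) = -1.815215
t=1.530000, u=-1.815215:
  k1 = f(1.530000, -1.815215) = 0.055256
  k2 = f(2.060000, -1.785929) = -0.045976
  u ← -1.815215 + (0.53/2)·(0.055256 + (-0.045976)) = -1.812755
t=2.060000, u=-1.812755:
  k1 = f(2.060000, -1.812755) = -0.059925
  k2 = f(2.590000, -1.844515) = -0.435104
  u ← -1.812755 + (0.53/2)·(-0.059925 + (-0.435104)) = -1.943938
u(2.59) ≈ -1.9439

-1.9439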